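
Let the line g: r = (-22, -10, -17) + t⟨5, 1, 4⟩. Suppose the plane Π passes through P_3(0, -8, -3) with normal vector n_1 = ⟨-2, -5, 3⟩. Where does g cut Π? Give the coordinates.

(-2, -6, -1)

Π: n_1·r = n_1·P_3 gives -2x - 5y + 3z = 31.
Substitute r = (-22, -10, -17) + t(5, 1, 4) into the plane: 43 + (-3)t = 31, so t = 4.
Intersection: (-22, -10, -17) + 4·(5, 1, 4) = (-2, -6, -1).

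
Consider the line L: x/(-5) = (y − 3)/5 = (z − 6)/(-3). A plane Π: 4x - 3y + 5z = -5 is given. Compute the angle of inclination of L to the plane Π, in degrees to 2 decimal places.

L has direction (-5, 5, -3) through (0, 3, 6).
sin θ = |n·v| / (|n||v|) = |-50| / (√50 · √59) = 0.92057.
θ ≈ 67.01°.

67.01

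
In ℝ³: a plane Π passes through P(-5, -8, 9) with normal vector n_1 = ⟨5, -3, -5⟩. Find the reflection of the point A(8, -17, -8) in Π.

Π: n_1·r = n_1·P gives 5x - 3y - 5z = -46.
λ = (n·A − d)/|n|² = (131 − (-46))/59 = 3.
Reflection = A − 2λn = (8, -17, -8) − 6·(5, -3, -5) = (-22, 1, 22).

(-22, 1, 22)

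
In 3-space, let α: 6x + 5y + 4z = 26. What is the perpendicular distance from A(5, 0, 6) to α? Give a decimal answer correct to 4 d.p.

n·A − d = (6)·(5) + (5)·(0) + (4)·(6) − 26 = 28; |n| = √77.
Distance = |28| / √77 = 28/√77 ≈ 3.1909.

3.1909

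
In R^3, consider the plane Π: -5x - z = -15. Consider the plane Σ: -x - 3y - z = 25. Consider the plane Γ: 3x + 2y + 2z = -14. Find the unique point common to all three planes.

(4, -8, -5)

Solving the 3×3 linear system -5x - z = -15, -x - 3y - z = 25, 3x + 2y + 2z = -14 (e.g. by elimination or Cramer's rule, determinant = 13) gives (4, -8, -5).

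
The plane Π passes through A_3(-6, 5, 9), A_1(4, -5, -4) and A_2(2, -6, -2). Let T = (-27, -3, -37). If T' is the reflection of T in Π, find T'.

(39, -15, 23)

A_3A_1 = (10, -10, -13), A_3A_2 = (8, -11, -11); a normal to Π is A_3A_1 × A_3A_2 = (-33, 6, -30).
Using A_3: Π has equation -33x + 6y - 30z = -42.
λ = (n·T − d)/|n|² = (1983 − (-42))/2025 = 1.
Reflection = T − 2λn = (-27, -3, -37) − 2·(-33, 6, -30) = (39, -15, 23).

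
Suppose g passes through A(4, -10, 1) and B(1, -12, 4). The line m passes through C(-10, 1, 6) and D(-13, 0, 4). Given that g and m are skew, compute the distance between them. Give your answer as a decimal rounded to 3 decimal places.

16.525

A direction vector for g is B − A = (-3, -2, 3).
A direction vector for m is D − C = (-3, -1, -2).
Common perpendicular direction n = (-3, -2, 3) × (-3, -1, -2) = (7, -15, -3).
With w = (-10, 1, 6) − (4, -10, 1) = (-14, 11, 5), w · n = -278.
Distance = |w · n| / |n| = |-278| / √283 ≈ 16.525.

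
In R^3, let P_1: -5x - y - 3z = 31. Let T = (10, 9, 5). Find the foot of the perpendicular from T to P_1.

(-5, 6, -4)

Foot = T − λn with λ = (n·T − d)/|n|² = (-74 − 31)/35 = -3.
Foot = (10, 9, 5) − (-3)·(-5, -1, -3) = (-5, 6, -4).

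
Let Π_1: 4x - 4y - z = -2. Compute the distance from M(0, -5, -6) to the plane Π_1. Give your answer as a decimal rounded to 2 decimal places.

4.87

n·M − d = (4)·(0) + (-4)·(-5) + (-1)·(-6) − (-2) = 28; |n| = √33.
Distance = |28| / √33 = 28/√33 ≈ 4.87.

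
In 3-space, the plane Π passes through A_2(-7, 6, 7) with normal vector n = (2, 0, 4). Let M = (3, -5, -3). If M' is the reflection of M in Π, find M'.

(7, -5, 5)

Π: n·r = n·A_2 gives 2x + 4z = 14.
λ = (n·M − d)/|n|² = (-6 − 14)/20 = -1.
Reflection = M − 2λn = (3, -5, -3) − (-2)·(2, 0, 4) = (7, -5, 5).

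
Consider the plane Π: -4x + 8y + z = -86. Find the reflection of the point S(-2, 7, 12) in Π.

(14, -25, 8)

λ = (n·S − d)/|n|² = (76 − (-86))/81 = 2.
Reflection = S − 2λn = (-2, 7, 12) − 4·(-4, 8, 1) = (14, -25, 8).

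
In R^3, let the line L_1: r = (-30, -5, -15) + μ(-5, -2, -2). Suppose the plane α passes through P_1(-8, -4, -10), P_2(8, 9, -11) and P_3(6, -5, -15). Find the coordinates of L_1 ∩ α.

P_1P_2 = (16, 13, -1), P_1P_3 = (14, -1, -5); a normal to α is P_1P_2 × P_1P_3 = (-66, 66, -198).
Using P_1: α has equation -66x + 66y - 198z = 2244.
Substitute r = (-30, -5, -15) + t(-5, -2, -2) into the plane: 4620 + 594t = 2244, so t = -4.
Intersection: (-30, -5, -15) + (-4)·(-5, -2, -2) = (-10, 3, -7).

(-10, 3, -7)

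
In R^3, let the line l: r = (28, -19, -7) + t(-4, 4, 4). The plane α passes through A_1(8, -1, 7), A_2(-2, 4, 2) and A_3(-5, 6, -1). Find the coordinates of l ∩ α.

(12, -3, 9)

A_1A_2 = (-10, 5, -5), A_1A_3 = (-13, 7, -8); a normal to α is A_1A_2 × A_1A_3 = (-5, -15, -5).
Using A_1: α has equation -5x - 15y - 5z = -60.
Substitute r = (28, -19, -7) + t(-4, 4, 4) into the plane: 180 + (-60)t = -60, so t = 4.
Intersection: (28, -19, -7) + 4·(-4, 4, 4) = (12, -3, 9).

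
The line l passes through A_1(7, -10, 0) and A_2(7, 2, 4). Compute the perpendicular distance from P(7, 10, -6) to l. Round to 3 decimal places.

12.017

A direction vector for l is A_2 − A_1 = (0, 12, 4).
Taking (7, -10, 0) on l with direction v = (0, 12, 4): w = P − (7, -10, 0) = (0, 20, -6), and w × v = (152, 0, 0).
Distance = |w × v| / |v| = √23104 / √160 ≈ 12.017.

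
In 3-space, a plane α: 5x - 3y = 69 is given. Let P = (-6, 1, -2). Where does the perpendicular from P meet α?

Foot = P − λn with λ = (n·P − d)/|n|² = (-33 − 69)/34 = -3.
Foot = (-6, 1, -2) − (-3)·(5, -3, 0) = (9, -8, -2).

(9, -8, -2)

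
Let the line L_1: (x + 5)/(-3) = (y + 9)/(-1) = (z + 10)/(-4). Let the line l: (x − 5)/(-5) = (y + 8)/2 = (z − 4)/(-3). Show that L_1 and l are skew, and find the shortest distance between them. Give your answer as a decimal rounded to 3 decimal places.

1.732

L_1 has direction (-3, -1, -4) through (-5, -9, -10).
l has direction (-5, 2, -3) through (5, -8, 4).
Common perpendicular direction n = (-3, -1, -4) × (-5, 2, -3) = (11, 11, -11).
With w = (5, -8, 4) − (-5, -9, -10) = (10, 1, 14), w · n = -33.
Since n ≠ 0 the lines are not parallel, and w · n = -33 ≠ 0 so they do not intersect; hence they are skew.
Distance = |w · n| / |n| = |-33| / √363 ≈ 1.732.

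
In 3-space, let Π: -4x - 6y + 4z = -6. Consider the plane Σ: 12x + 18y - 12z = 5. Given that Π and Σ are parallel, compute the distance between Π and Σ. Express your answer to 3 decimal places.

0.525

Rescale Σ by 1/(-3): -4x - 6y + 4z = -5/3. Then distance = |-6 − (-5/3)| / √68 ≈ 0.525.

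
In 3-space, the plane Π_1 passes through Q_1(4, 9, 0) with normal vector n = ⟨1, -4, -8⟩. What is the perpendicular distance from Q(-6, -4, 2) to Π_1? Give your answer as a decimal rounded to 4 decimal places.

2.8889

Π_1: n·r = n·Q_1 gives x - 4y - 8z = -32.
n·Q − d = (1)·(-6) + (-4)·(-4) + (-8)·(2) − (-32) = 26; |n| = √81.
Distance = |26| / √81 = 26/√81 ≈ 2.8889.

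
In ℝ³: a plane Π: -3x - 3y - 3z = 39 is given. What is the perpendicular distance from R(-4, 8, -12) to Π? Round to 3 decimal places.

2.887

n·R − d = (-3)·(-4) + (-3)·(8) + (-3)·(-12) − 39 = -15; |n| = √27.
Distance = |-15| / √27 = 15/√27 ≈ 2.887.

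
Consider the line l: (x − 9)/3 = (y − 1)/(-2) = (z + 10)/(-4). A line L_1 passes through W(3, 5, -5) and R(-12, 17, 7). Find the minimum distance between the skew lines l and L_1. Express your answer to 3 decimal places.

0.522

l has direction (3, -2, -4) through (9, 1, -10).
A direction vector for L_1 is R − W = (-15, 12, 12).
Common perpendicular direction n = (3, -2, -4) × (-15, 12, 12) = (24, 24, 6).
With w = (3, 5, -5) − (9, 1, -10) = (-6, 4, 5), w · n = -18.
Distance = |w · n| / |n| = |-18| / √1188 ≈ 0.522.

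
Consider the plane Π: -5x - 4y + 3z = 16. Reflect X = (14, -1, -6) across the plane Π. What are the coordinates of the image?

λ = (n·X − d)/|n|² = (-84 − 16)/50 = -2.
Reflection = X − 2λn = (14, -1, -6) − (-4)·(-5, -4, 3) = (-6, -17, 6).

(-6, -17, 6)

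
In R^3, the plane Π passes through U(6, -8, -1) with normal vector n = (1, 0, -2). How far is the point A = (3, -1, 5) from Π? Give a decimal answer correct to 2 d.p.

Π: n·r = n·U gives x - 2z = 8.
n·A − d = (1)·(3) + (0)·(-1) + (-2)·(5) − 8 = -15; |n| = √5.
Distance = |-15| / √5 = 15/√5 ≈ 6.71.

6.71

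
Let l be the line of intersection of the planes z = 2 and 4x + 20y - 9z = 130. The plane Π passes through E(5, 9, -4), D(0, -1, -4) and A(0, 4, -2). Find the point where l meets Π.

Direction of l: (0, 0, 1) × (4, 20, -9) = (-20, 4, 0).
A point on l: solving the two plane equations with x = -18 gives (-18, 11, 2).
ED = (-5, -10, 0), EA = (-5, -5, 2); a normal to Π is ED × EA = (-20, 10, -25).
Using E: Π has equation -20x + 10y - 25z = 90.
Substitute r = (-18, 11, 2) + t(-20, 4, 0) into the plane: 420 + 440t = 90, so t = -3/4.
Intersection: (-18, 11, 2) + (-3/4)·(-20, 4, 0) = (-3, 8, 2).

(-3, 8, 2)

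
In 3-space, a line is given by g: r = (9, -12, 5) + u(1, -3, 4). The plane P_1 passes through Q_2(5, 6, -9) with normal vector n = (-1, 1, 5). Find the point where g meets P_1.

(6, -3, -7)

P_1: n·r = n·Q_2 gives -x + y + 5z = -44.
Substitute r = (9, -12, 5) + t(1, -3, 4) into the plane: 4 + 16t = -44, so t = -3.
Intersection: (9, -12, 5) + (-3)·(1, -3, 4) = (6, -3, -7).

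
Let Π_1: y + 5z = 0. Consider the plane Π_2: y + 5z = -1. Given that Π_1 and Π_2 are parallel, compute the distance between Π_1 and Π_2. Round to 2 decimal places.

0.20

Same normal n = (0, 1, 5) with |n| = √26; distance = |0 − (-1)| / |n| = 1/√26 ≈ 0.20.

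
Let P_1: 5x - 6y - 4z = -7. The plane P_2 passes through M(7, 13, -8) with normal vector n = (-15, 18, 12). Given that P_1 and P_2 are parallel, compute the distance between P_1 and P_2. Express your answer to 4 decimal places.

P_2: n·r = n·M gives -15x + 18y + 12z = 33.
Rescale P_2 by 1/(-3): 5x - 6y - 4z = -11. Then distance = |-7 − (-11)| / √77 ≈ 0.4558.

0.4558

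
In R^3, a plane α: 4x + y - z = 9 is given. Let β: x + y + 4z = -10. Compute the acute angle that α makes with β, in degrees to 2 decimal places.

86.82

cos θ = |n₁·n₂| / (|n₁||n₂|) = |1| / (√18 · √18).
θ = arccos(0.05556) ≈ 86.82°.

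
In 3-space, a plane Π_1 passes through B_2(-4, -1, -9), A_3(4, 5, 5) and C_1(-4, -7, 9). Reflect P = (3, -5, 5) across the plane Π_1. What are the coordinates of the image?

(-5, 1, 7)

B_2A_3 = (8, 6, 14), B_2C_1 = (0, -6, 18); a normal to Π_1 is B_2A_3 × B_2C_1 = (192, -144, -48).
Using B_2: Π_1 has equation 192x - 144y - 48z = -192.
λ = (n·P − d)/|n|² = (1056 − (-192))/59904 = 1/48.
Reflection = P − 2λn = (3, -5, 5) − (1/24)·(192, -144, -48) = (-5, 1, 7).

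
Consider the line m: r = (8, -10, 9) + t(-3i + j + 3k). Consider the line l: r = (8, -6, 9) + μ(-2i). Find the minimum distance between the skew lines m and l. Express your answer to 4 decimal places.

3.7947

Common perpendicular direction n = (-3, 1, 3) × (-2, 0, 0) = (0, -6, 2).
With w = (8, -6, 9) − (8, -10, 9) = (0, 4, 0), w · n = -24.
Distance = |w · n| / |n| = |-24| / √40 ≈ 3.7947.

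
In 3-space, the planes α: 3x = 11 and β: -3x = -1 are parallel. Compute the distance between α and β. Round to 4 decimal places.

3.3333

Rescale β by 1/(-1): 3x = 1. Then distance = |11 − 1| / √9 ≈ 3.3333.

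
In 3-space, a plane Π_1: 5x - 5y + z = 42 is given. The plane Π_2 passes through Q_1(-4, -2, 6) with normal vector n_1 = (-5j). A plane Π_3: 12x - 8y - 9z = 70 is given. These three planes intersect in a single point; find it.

Π_2: n_1·r = n_1·Q_1 gives -5y = 10.
Solving the 3×3 linear system 5x - 5y + z = 42, -5y = 10, 12x - 8y - 9z = 70 (e.g. by elimination or Cramer's rule, determinant = 285) gives (6, -2, 2).

(6, -2, 2)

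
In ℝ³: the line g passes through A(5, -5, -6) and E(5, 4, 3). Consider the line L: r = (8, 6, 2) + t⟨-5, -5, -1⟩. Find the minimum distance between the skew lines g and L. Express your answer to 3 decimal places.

A direction vector for g is E − A = (0, 9, 9).
Common perpendicular direction n = (0, 9, 9) × (-5, -5, -1) = (36, -45, 45).
With w = (8, 6, 2) − (5, -5, -6) = (3, 11, 8), w · n = -27.
Distance = |w · n| / |n| = |-27| / √5346 ≈ 0.369.

0.369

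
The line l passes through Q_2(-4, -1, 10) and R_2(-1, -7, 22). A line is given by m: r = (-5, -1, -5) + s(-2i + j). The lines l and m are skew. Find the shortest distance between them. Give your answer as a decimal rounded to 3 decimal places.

5.194

A direction vector for l is R_2 − Q_2 = (3, -6, 12).
Common perpendicular direction n = (3, -6, 12) × (-2, 1, 0) = (-12, -24, -9).
With w = (-5, -1, -5) − (-4, -1, 10) = (-1, 0, -15), w · n = 147.
Distance = |w · n| / |n| = |147| / √801 ≈ 5.194.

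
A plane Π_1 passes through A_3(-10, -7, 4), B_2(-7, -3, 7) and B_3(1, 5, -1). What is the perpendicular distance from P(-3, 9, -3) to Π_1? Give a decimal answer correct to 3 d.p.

A_3B_2 = (3, 4, 3), A_3B_3 = (11, 12, -5); a normal to Π_1 is A_3B_2 × A_3B_3 = (-56, 48, -8).
Using A_3: Π_1 has equation -56x + 48y - 8z = 192.
n·P − d = (-56)·(-3) + (48)·(9) + (-8)·(-3) − 192 = 432; |n| = √5504.
Distance = |432| / √5504 = 432/√5504 ≈ 5.823.

5.823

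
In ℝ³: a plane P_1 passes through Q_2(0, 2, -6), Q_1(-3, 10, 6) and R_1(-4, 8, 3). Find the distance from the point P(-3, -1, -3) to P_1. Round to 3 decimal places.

4.160

Q_2Q_1 = (-3, 8, 12), Q_2R_1 = (-4, 6, 9); a normal to P_1 is Q_2Q_1 × Q_2R_1 = (0, -21, 14).
Using Q_2: P_1 has equation -21y + 14z = -126.
n·P − d = (0)·(-3) + (-21)·(-1) + (14)·(-3) − (-126) = 105; |n| = √637.
Distance = |105| / √637 = 105/√637 ≈ 4.160.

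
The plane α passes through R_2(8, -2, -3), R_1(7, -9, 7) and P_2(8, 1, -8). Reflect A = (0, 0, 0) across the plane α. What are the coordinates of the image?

(10, -10, -6)

R_2R_1 = (-1, -7, 10), R_2P_2 = (0, 3, -5); a normal to α is R_2R_1 × R_2P_2 = (5, -5, -3).
Using R_2: α has equation 5x - 5y - 3z = 59.
λ = (n·A − d)/|n|² = (0 − 59)/59 = -1.
Reflection = A − 2λn = (0, 0, 0) − (-2)·(5, -5, -3) = (10, -10, -6).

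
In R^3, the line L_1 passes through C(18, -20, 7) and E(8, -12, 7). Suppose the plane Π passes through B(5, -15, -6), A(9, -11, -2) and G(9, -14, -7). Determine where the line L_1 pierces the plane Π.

A direction vector for L_1 is E − C = (-10, 8, 0).
BA = (4, 4, 4), BG = (4, 1, -1); a normal to Π is BA × BG = (-8, 20, -12).
Using B: Π has equation -8x + 20y - 12z = -268.
Substitute r = (18, -20, 7) + t(-10, 8, 0) into the plane: -628 + 240t = -268, so t = 3/2.
Intersection: (18, -20, 7) + (3/2)·(-10, 8, 0) = (3, -8, 7).

(3, -8, 7)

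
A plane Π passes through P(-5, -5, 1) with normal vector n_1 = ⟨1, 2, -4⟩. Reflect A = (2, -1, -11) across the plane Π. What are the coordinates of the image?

Π: n_1·r = n_1·P gives x + 2y - 4z = -19.
λ = (n·A − d)/|n|² = (44 − (-19))/21 = 3.
Reflection = A − 2λn = (2, -1, -11) − 6·(1, 2, -4) = (-4, -13, 13).

(-4, -13, 13)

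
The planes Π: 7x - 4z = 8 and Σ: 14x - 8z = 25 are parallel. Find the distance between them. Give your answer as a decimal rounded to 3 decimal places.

0.558

Rescale Σ by 1/2: 7x - 4z = 25/2. Then distance = |8 − (25/2)| / √65 ≈ 0.558.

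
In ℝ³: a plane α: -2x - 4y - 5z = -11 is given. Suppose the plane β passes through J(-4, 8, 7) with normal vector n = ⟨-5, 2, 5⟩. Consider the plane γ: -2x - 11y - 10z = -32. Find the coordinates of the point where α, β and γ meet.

β: n·r = n·J gives -5x + 2y + 5z = 71.
Solving the 3×3 linear system -2x - 4y - 5z = -11, -5x + 2y + 5z = 71, -2x - 11y - 10z = -32 (e.g. by elimination or Cramer's rule, determinant = -125) gives (-8, -2, 7).

(-8, -2, 7)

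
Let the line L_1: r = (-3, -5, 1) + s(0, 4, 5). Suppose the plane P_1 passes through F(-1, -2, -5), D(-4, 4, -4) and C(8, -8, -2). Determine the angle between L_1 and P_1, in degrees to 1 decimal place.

21.1

FD = (-3, 6, 1), FC = (9, -6, 3); a normal to P_1 is FD × FC = (24, 18, -36).
Using F: P_1 has equation 24x + 18y - 36z = 120.
sin θ = |n·v| / (|n||v|) = |-108| / (√2196 · √41) = 0.35993.
θ ≈ 21.1°.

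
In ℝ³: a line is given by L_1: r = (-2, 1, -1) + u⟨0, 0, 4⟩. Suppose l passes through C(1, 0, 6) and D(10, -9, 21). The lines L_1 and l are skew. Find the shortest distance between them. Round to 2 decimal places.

A direction vector for l is D − C = (9, -9, 15).
Common perpendicular direction n = (0, 0, 4) × (9, -9, 15) = (36, 36, 0).
With w = (1, 0, 6) − (-2, 1, -1) = (3, -1, 7), w · n = 72.
Distance = |w · n| / |n| = |72| / √2592 ≈ 1.41.

1.41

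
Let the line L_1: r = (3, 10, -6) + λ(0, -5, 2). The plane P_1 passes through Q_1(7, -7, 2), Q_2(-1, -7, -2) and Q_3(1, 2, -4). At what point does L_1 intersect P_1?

Q_1Q_2 = (-8, 0, -4), Q_1Q_3 = (-6, 9, -6); a normal to P_1 is Q_1Q_2 × Q_1Q_3 = (36, -24, -72).
Using Q_1: P_1 has equation 36x - 24y - 72z = 276.
Substitute r = (3, 10, -6) + t(0, -5, 2) into the plane: 300 + (-24)t = 276, so t = 1.
Intersection: (3, 10, -6) + 1·(0, -5, 2) = (3, 5, -4).

(3, 5, -4)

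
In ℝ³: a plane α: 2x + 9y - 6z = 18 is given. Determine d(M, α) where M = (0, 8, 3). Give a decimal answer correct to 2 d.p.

3.27

n·M − d = (2)·(0) + (9)·(8) + (-6)·(3) − 18 = 36; |n| = √121.
Distance = |36| / √121 = 36/√121 ≈ 3.27.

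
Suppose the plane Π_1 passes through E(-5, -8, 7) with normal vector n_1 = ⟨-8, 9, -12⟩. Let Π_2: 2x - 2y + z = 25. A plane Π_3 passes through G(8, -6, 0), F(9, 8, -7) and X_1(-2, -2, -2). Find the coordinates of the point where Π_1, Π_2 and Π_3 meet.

Π_1: n_1·r = n_1·E gives -8x + 9y - 12z = -116.
GF = (1, 14, -7), GX_1 = (-10, 4, -2); a normal to Π_3 is GF × GX_1 = (0, 72, 144).
Using G: Π_3 has equation 72y + 144z = -432.
Solving the 3×3 linear system -8x + 9y - 12z = -116, 2x - 2y + z = 25, 72y + 144z = -432 (e.g. by elimination or Cramer's rule, determinant = -1440) gives (4, -8, 1).

(4, -8, 1)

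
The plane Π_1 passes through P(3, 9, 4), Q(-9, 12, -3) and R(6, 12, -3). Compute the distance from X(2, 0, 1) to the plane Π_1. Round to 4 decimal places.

9.4541

PQ = (-12, 3, -7), PR = (3, 3, -7); a normal to Π_1 is PQ × PR = (0, -105, -45).
Using P: Π_1 has equation -105y - 45z = -1125.
n·X − d = (0)·(2) + (-105)·(0) + (-45)·(1) − (-1125) = 1080; |n| = √13050.
Distance = |1080| / √13050 = 1080/√13050 ≈ 9.4541.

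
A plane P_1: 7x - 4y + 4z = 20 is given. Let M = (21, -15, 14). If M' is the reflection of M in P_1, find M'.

λ = (n·M − d)/|n|² = (263 − 20)/81 = 3.
Reflection = M − 2λn = (21, -15, 14) − 6·(7, -4, 4) = (-21, 9, -10).

(-21, 9, -10)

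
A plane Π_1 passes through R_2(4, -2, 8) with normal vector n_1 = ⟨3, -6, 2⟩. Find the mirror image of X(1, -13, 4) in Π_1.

Π_1: n_1·r = n_1·R_2 gives 3x - 6y + 2z = 40.
λ = (n·X − d)/|n|² = (89 − 40)/49 = 1.
Reflection = X − 2λn = (1, -13, 4) − 2·(3, -6, 2) = (-5, -1, 0).

(-5, -1, 0)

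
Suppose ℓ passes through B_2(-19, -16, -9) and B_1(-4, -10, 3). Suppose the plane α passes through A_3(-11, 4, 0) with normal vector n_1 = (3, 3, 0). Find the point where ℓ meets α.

A direction vector for ℓ is B_1 − B_2 = (15, 6, 12).
α: n_1·r = n_1·A_3 gives 3x + 3y = -21.
Substitute r = (-19, -16, -9) + t(15, 6, 12) into the plane: -105 + 63t = -21, so t = 4/3.
Intersection: (-19, -16, -9) + (4/3)·(15, 6, 12) = (1, -8, 7).

(1, -8, 7)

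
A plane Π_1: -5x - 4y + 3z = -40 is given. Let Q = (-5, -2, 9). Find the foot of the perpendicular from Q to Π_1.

Foot = Q − λn with λ = (n·Q − d)/|n|² = (60 − (-40))/50 = 2.
Foot = (-5, -2, 9) − 2·(-5, -4, 3) = (5, 6, 3).

(5, 6, 3)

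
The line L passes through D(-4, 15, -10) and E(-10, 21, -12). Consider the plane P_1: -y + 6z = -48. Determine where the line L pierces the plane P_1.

(5, 6, -7)

A direction vector for L is E − D = (-6, 6, -2).
Substitute r = (-4, 15, -10) + t(-6, 6, -2) into the plane: -75 + (-18)t = -48, so t = -3/2.
Intersection: (-4, 15, -10) + (-3/2)·(-6, 6, -2) = (5, 6, -7).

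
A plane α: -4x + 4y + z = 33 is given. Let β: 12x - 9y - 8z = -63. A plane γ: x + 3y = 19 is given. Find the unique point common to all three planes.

Solving the 3×3 linear system -4x + 4y + z = 33, 12x - 9y - 8z = -63, x + 3y = 19 (e.g. by elimination or Cramer's rule, determinant = -83) gives (-2, 7, -3).

(-2, 7, -3)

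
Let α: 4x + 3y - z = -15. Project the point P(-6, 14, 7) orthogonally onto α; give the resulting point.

(-10, 11, 8)

Foot = P − λn with λ = (n·P − d)/|n|² = (11 − (-15))/26 = 1.
Foot = (-6, 14, 7) − 1·(4, 3, -1) = (-10, 11, 8).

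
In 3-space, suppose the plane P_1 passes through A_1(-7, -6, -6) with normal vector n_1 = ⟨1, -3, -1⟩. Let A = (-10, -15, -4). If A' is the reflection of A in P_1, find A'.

P_1: n_1·r = n_1·A_1 gives x - 3y - z = 17.
λ = (n·A − d)/|n|² = (39 − 17)/11 = 2.
Reflection = A − 2λn = (-10, -15, -4) − 4·(1, -3, -1) = (-14, -3, 0).

(-14, -3, 0)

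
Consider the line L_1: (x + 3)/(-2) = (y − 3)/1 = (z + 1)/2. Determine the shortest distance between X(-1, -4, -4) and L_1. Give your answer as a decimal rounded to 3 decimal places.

L_1 has direction (-2, 1, 2) through (-3, 3, -1).
Taking (-3, 3, -1) on L_1 with direction v = (-2, 1, 2): w = X − (-3, 3, -1) = (2, -7, -3), and w × v = (-11, 2, -12).
Distance = |w × v| / |v| = √269 / √9 ≈ 5.467.

5.467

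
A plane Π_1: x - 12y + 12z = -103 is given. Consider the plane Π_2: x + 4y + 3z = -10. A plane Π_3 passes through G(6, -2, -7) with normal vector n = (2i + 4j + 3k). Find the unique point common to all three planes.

(-7, 3, -5)

Π_3: n·r = n·G gives 2x + 4y + 3z = -17.
Solving the 3×3 linear system x - 12y + 12z = -103, x + 4y + 3z = -10, 2x + 4y + 3z = -17 (e.g. by elimination or Cramer's rule, determinant = -84) gives (-7, 3, -5).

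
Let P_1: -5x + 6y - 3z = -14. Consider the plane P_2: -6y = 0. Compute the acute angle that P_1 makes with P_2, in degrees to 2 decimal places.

cos θ = |n₁·n₂| / (|n₁||n₂|) = |-36| / (√70 · √36).
θ = arccos(0.71714) ≈ 44.18°.

44.18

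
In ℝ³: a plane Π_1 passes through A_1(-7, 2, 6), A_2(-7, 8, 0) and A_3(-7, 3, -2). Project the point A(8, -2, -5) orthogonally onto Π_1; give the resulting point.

A_1A_2 = (0, 6, -6), A_1A_3 = (0, 1, -8); a normal to Π_1 is A_1A_2 × A_1A_3 = (-42, 0, 0).
Using A_1: Π_1 has equation -42x = 294.
Foot = A − λn with λ = (n·A − d)/|n|² = (-336 − 294)/1764 = -5/14.
Foot = (8, -2, -5) − (-5/14)·(-42, 0, 0) = (-7, -2, -5).

(-7, -2, -5)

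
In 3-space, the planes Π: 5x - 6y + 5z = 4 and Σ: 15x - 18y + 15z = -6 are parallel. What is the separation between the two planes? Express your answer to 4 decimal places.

Rescale Σ by 1/3: 5x - 6y + 5z = -2. Then distance = |4 − (-2)| / √86 ≈ 0.6470.

0.6470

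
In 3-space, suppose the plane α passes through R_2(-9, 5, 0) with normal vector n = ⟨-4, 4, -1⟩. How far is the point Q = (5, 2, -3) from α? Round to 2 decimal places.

α: n·r = n·R_2 gives -4x + 4y - z = 56.
n·Q − d = (-4)·(5) + (4)·(2) + (-1)·(-3) − 56 = -65; |n| = √33.
Distance = |-65| / √33 = 65/√33 ≈ 11.32.

11.32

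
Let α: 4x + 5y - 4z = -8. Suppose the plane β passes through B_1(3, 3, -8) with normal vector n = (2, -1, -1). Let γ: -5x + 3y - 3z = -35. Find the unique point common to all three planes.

(4, -4, 1)

β: n·r = n·B_1 gives 2x - y - z = 11.
Solving the 3×3 linear system 4x + 5y - 4z = -8, 2x - y - z = 11, -5x + 3y - 3z = -35 (e.g. by elimination or Cramer's rule, determinant = 75) gives (4, -4, 1).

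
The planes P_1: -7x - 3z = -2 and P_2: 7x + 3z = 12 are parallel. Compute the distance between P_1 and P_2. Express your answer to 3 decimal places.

1.313

Rescale P_2 by 1/(-1): -7x - 3z = -12. Then distance = |-2 − (-12)| / √58 ≈ 1.313.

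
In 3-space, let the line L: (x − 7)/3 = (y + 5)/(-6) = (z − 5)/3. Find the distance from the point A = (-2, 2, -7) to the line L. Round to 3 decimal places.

L has direction (3, -6, 3) through (7, -5, 5).
Taking (7, -5, 5) on L with direction v = (3, -6, 3): w = A − (7, -5, 5) = (-9, 7, -12), and w × v = (-51, -9, 33).
Distance = |w × v| / |v| = √3771 / √54 ≈ 8.357.

8.357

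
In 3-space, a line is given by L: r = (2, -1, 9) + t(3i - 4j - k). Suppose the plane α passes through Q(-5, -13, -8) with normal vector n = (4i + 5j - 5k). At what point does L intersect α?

(5, -5, 8)

α: n·r = n·Q gives 4x + 5y - 5z = -45.
Substitute r = (2, -1, 9) + t(3, -4, -1) into the plane: -42 + (-3)t = -45, so t = 1.
Intersection: (2, -1, 9) + 1·(3, -4, -1) = (5, -5, 8).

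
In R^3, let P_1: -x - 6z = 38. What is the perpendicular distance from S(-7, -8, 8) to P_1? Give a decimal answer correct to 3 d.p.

12.988

n·S − d = (-1)·(-7) + (0)·(-8) + (-6)·(8) − 38 = -79; |n| = √37.
Distance = |-79| / √37 = 79/√37 ≈ 12.988.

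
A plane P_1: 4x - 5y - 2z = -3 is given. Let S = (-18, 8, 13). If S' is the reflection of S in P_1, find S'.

λ = (n·S − d)/|n|² = (-138 − (-3))/45 = -3.
Reflection = S − 2λn = (-18, 8, 13) − (-6)·(4, -5, -2) = (6, -22, 1).

(6, -22, 1)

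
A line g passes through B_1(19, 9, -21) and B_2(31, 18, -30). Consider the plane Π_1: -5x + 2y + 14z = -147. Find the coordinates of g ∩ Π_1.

A direction vector for g is B_2 − B_1 = (12, 9, -9).
Substitute r = (19, 9, -21) + t(12, 9, -9) into the plane: -371 + (-168)t = -147, so t = -4/3.
Intersection: (19, 9, -21) + (-4/3)·(12, 9, -9) = (3, -3, -9).

(3, -3, -9)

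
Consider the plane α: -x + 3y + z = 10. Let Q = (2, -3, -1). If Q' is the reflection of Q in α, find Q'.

λ = (n·Q − d)/|n|² = (-12 − 10)/11 = -2.
Reflection = Q − 2λn = (2, -3, -1) − (-4)·(-1, 3, 1) = (-2, 9, 3).

(-2, 9, 3)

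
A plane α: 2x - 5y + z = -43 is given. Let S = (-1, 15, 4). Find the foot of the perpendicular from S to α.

(1, 10, 5)

Foot = S − λn with λ = (n·S − d)/|n|² = (-73 − (-43))/30 = -1.
Foot = (-1, 15, 4) − (-1)·(2, -5, 1) = (1, 10, 5).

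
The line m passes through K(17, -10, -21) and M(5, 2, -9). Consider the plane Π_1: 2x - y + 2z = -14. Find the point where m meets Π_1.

(1, 6, -5)

A direction vector for m is M − K = (-12, 12, 12).
Substitute r = (17, -10, -21) + t(-12, 12, 12) into the plane: 2 + (-12)t = -14, so t = 4/3.
Intersection: (17, -10, -21) + (4/3)·(-12, 12, 12) = (1, 6, -5).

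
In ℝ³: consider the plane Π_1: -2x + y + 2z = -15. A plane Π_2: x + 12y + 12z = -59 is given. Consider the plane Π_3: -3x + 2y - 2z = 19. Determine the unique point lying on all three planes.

(1, 3, -8)

Solving the 3×3 linear system -2x + y + 2z = -15, x + 12y + 12z = -59, -3x + 2y - 2z = 19 (e.g. by elimination or Cramer's rule, determinant = 138) gives (1, 3, -8).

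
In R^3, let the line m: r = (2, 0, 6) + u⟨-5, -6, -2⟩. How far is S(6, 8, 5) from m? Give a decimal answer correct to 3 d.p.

3.740

Taking (2, 0, 6) on m with direction v = (-5, -6, -2): w = S − (2, 0, 6) = (4, 8, -1), and w × v = (-22, 13, 16).
Distance = |w × v| / |v| = √909 / √65 ≈ 3.740.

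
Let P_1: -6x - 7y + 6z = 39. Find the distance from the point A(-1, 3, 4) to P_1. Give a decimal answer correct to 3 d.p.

2.727

n·A − d = (-6)·(-1) + (-7)·(3) + (6)·(4) − 39 = -30; |n| = √121.
Distance = |-30| / √121 = 30/√121 ≈ 2.727.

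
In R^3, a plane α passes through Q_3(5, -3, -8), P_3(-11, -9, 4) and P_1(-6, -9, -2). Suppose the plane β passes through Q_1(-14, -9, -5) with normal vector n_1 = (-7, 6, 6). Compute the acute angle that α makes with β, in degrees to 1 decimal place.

Q_3P_3 = (-16, -6, 12), Q_3P_1 = (-11, -6, 6); a normal to α is Q_3P_3 × Q_3P_1 = (36, -36, 30).
Using Q_3: α has equation 36x - 36y + 30z = 48.
β: n_1·r = n_1·Q_1 gives -7x + 6y + 6z = 14.
cos θ = |n₁·n₂| / (|n₁||n₂|) = |-288| / (√3492 · √121).
θ = arccos(0.44306) ≈ 63.7°.

63.7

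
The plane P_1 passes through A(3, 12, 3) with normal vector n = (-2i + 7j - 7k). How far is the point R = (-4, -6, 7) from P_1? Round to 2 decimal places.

P_1: n·r = n·A gives -2x + 7y - 7z = 57.
n·R − d = (-2)·(-4) + (7)·(-6) + (-7)·(7) − 57 = -140; |n| = √102.
Distance = |-140| / √102 = 140/√102 ≈ 13.86.

13.86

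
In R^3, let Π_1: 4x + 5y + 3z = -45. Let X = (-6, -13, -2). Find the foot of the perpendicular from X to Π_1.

Foot = X − λn with λ = (n·X − d)/|n|² = (-95 − (-45))/50 = -1.
Foot = (-6, -13, -2) − (-1)·(4, 5, 3) = (-2, -8, 1).

(-2, -8, 1)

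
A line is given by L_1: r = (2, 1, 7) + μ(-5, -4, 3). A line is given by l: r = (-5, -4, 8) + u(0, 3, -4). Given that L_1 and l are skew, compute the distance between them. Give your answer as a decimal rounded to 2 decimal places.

Common perpendicular direction n = (-5, -4, 3) × (0, 3, -4) = (7, -20, -15).
With w = (-5, -4, 8) − (2, 1, 7) = (-7, -5, 1), w · n = 36.
Distance = |w · n| / |n| = |36| / √674 ≈ 1.39.

1.39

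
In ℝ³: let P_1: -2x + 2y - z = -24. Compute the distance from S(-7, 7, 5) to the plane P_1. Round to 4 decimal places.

n·S − d = (-2)·(-7) + (2)·(7) + (-1)·(5) − (-24) = 47; |n| = √9.
Distance = |47| / √9 = 47/√9 ≈ 15.6667.

15.6667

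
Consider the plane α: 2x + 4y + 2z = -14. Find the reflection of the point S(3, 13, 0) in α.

λ = (n·S − d)/|n|² = (58 − (-14))/24 = 3.
Reflection = S − 2λn = (3, 13, 0) − 6·(2, 4, 2) = (-9, -11, -12).

(-9, -11, -12)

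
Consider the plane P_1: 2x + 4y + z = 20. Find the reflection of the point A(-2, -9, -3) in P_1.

(10, 15, 3)

λ = (n·A − d)/|n|² = (-43 − 20)/21 = -3.
Reflection = A − 2λn = (-2, -9, -3) − (-6)·(2, 4, 1) = (10, 15, 3).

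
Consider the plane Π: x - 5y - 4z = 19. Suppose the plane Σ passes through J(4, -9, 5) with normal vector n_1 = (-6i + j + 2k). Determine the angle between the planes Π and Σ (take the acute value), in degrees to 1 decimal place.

Σ: n_1·r = n_1·J gives -6x + y + 2z = -23.
cos θ = |n₁·n₂| / (|n₁||n₂|) = |-19| / (√42 · √41).
θ = arccos(0.45786) ≈ 62.8°.

62.8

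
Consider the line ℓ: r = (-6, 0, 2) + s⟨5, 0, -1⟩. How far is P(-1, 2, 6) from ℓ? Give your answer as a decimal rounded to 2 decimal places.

5.30

Taking (-6, 0, 2) on ℓ with direction v = (5, 0, -1): w = P − (-6, 0, 2) = (5, 2, 4), and w × v = (-2, 25, -10).
Distance = |w × v| / |v| = √729 / √26 ≈ 5.30.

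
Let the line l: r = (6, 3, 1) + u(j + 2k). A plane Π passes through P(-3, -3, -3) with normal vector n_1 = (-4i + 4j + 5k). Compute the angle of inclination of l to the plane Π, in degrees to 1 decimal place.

Π: n_1·r = n_1·P gives -4x + 4y + 5z = -15.
sin θ = |n·v| / (|n||v|) = |14| / (√57 · √5) = 0.82929.
θ ≈ 56.0°.

56.0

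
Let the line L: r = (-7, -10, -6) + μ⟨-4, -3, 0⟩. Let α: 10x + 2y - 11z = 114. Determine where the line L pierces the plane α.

Substitute r = (-7, -10, -6) + t(-4, -3, 0) into the plane: -24 + (-46)t = 114, so t = -3.
Intersection: (-7, -10, -6) + (-3)·(-4, -3, 0) = (5, -1, -6).

(5, -1, -6)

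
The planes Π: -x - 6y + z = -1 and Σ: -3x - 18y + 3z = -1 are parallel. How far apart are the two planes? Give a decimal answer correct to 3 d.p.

0.108

Rescale Σ by 1/3: -x - 6y + z = -1/3. Then distance = |-1 − (-1/3)| / √38 ≈ 0.108.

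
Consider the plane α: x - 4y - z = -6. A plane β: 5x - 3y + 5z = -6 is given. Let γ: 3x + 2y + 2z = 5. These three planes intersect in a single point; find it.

(1, 2, -1)

Solving the 3×3 linear system x - 4y - z = -6, 5x - 3y + 5z = -6, 3x + 2y + 2z = 5 (e.g. by elimination or Cramer's rule, determinant = -55) gives (1, 2, -1).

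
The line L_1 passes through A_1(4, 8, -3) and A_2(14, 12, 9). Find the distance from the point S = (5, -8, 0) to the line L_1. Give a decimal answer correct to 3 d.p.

16.271

A direction vector for L_1 is A_2 − A_1 = (10, 4, 12).
Taking (4, 8, -3) on L_1 with direction v = (10, 4, 12): w = S − (4, 8, -3) = (1, -16, 3), and w × v = (-204, 18, 164).
Distance = |w × v| / |v| = √68836 / √260 ≈ 16.271.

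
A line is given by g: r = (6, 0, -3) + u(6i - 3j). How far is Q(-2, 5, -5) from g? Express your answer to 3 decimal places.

2.191

Taking (6, 0, -3) on g with direction v = (6, -3, 0): w = Q − (6, 0, -3) = (-8, 5, -2), and w × v = (-6, -12, -6).
Distance = |w × v| / |v| = √216 / √45 ≈ 2.191.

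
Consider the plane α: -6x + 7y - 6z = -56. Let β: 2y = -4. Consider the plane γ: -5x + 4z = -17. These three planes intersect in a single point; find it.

Solving the 3×3 linear system -6x + 7y - 6z = -56, 2y = -4, -5x + 4z = -17 (e.g. by elimination or Cramer's rule, determinant = -108) gives (5, -2, 2).

(5, -2, 2)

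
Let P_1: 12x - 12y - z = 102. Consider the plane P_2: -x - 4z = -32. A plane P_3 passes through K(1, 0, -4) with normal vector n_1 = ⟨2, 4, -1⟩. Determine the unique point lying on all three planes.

P_3: n_1·r = n_1·K gives 2x + 4y - z = 6.
Solving the 3×3 linear system 12x - 12y - z = 102, -x - 4z = -32, 2x + 4y - z = 6 (e.g. by elimination or Cramer's rule, determinant = 304) gives (8, -1, 6).

(8, -1, 6)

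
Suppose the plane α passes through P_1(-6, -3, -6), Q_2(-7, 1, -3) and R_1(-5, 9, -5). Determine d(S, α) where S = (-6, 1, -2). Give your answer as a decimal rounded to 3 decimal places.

P_1Q_2 = (-1, 4, 3), P_1R_1 = (1, 12, 1); a normal to α is P_1Q_2 × P_1R_1 = (-32, 4, -16).
Using P_1: α has equation -32x + 4y - 16z = 276.
n·S − d = (-32)·(-6) + (4)·(1) + (-16)·(-2) − 276 = -48; |n| = √1296.
Distance = |-48| / √1296 = 48/√1296 ≈ 1.333.

1.333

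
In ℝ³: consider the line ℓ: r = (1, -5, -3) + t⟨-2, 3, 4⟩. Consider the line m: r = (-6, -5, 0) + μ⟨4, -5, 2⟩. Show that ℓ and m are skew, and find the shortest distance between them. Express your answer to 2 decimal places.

5.72

Common perpendicular direction n = (-2, 3, 4) × (4, -5, 2) = (26, 20, -2).
With w = (-6, -5, 0) − (1, -5, -3) = (-7, 0, 3), w · n = -188.
Since n ≠ 0 the lines are not parallel, and w · n = -188 ≠ 0 so they do not intersect; hence they are skew.
Distance = |w · n| / |n| = |-188| / √1080 ≈ 5.72.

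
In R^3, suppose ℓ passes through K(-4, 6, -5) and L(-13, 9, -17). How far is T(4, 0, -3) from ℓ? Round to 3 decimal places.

6.961

A direction vector for ℓ is L − K = (-9, 3, -12).
Taking (-4, 6, -5) on ℓ with direction v = (-9, 3, -12): w = T − (-4, 6, -5) = (8, -6, 2), and w × v = (66, 78, -30).
Distance = |w × v| / |v| = √11340 / √234 ≈ 6.961.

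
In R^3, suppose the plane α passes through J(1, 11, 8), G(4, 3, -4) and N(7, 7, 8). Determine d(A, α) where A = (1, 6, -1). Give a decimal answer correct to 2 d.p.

0.38

JG = (3, -8, -12), JN = (6, -4, 0); a normal to α is JG × JN = (-48, -72, 36).
Using J: α has equation -48x - 72y + 36z = -552.
n·A − d = (-48)·(1) + (-72)·(6) + (36)·(-1) − (-552) = 36; |n| = √8784.
Distance = |36| / √8784 = 36/√8784 ≈ 0.38.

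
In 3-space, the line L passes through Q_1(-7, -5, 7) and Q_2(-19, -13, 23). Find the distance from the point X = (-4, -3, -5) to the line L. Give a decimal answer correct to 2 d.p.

A direction vector for L is Q_2 − Q_1 = (-12, -8, 16).
Taking (-7, -5, 7) on L with direction v = (-12, -8, 16): w = X − (-7, -5, 7) = (3, 2, -12), and w × v = (-64, 96, 0).
Distance = |w × v| / |v| = √13312 / √464 ≈ 5.36.

5.36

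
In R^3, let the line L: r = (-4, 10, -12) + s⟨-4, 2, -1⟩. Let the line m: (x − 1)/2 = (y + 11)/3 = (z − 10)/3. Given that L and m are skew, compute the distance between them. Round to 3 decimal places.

m has direction (2, 3, 3) through (1, -11, 10).
Common perpendicular direction n = (-4, 2, -1) × (2, 3, 3) = (9, 10, -16).
With w = (1, -11, 10) − (-4, 10, -12) = (5, -21, 22), w · n = -517.
Distance = |w · n| / |n| = |-517| / √437 ≈ 24.731.

24.731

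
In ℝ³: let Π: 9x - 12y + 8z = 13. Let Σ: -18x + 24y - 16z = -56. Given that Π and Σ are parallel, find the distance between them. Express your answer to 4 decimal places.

0.8824

Rescale Σ by 1/(-2): 9x - 12y + 8z = 28. Then distance = |13 − 28| / √289 ≈ 0.8824.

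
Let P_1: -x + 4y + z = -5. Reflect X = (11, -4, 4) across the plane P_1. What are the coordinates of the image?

λ = (n·X − d)/|n|² = (-23 − (-5))/18 = -1.
Reflection = X − 2λn = (11, -4, 4) − (-2)·(-1, 4, 1) = (9, 4, 6).

(9, 4, 6)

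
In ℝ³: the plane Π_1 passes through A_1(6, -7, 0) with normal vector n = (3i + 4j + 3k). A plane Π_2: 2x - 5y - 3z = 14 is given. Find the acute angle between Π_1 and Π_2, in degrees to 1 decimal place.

50.2

Π_1: n·r = n·A_1 gives 3x + 4y + 3z = -10.
cos θ = |n₁·n₂| / (|n₁||n₂|) = |-23| / (√34 · √38).
θ = arccos(0.63988) ≈ 50.2°.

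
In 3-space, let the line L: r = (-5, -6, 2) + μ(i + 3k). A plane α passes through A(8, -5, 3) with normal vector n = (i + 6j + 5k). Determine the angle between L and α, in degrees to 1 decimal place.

40.0

α: n·r = n·A gives x + 6y + 5z = -7.
sin θ = |n·v| / (|n||v|) = |16| / (√62 · √10) = 0.64258.
θ ≈ 40.0°.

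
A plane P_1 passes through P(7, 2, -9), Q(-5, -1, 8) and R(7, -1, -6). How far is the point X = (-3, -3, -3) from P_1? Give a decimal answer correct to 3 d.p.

PQ = (-12, -3, 17), PR = (0, -3, 3); a normal to P_1 is PQ × PR = (42, 36, 36).
Using P: P_1 has equation 42x + 36y + 36z = 42.
n·X − d = (42)·(-3) + (36)·(-3) + (36)·(-3) − 42 = -384; |n| = √4356.
Distance = |-384| / √4356 = 384/√4356 ≈ 5.818.

5.818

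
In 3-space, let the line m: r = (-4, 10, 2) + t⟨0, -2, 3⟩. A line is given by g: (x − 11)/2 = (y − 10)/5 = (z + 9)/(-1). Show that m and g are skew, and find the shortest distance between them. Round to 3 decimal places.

16.077

g has direction (2, 5, -1) through (11, 10, -9).
Common perpendicular direction n = (0, -2, 3) × (2, 5, -1) = (-13, 6, 4).
With w = (11, 10, -9) − (-4, 10, 2) = (15, 0, -11), w · n = -239.
Since n ≠ 0 the lines are not parallel, and w · n = -239 ≠ 0 so they do not intersect; hence they are skew.
Distance = |w · n| / |n| = |-239| / √221 ≈ 16.077.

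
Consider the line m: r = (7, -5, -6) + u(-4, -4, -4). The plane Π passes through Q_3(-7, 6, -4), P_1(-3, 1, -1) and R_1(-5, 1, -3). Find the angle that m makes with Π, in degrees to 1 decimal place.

Q_3P_1 = (4, -5, 3), Q_3R_1 = (2, -5, 1); a normal to Π is Q_3P_1 × Q_3R_1 = (10, 2, -10).
Using Q_3: Π has equation 10x + 2y - 10z = -18.
sin θ = |n·v| / (|n||v|) = |-8| / (√204 · √48) = 0.08085.
θ ≈ 4.6°.

4.6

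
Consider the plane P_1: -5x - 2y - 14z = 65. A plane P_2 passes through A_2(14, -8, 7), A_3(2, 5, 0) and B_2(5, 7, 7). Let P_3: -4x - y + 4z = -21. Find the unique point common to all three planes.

(-1, 5, -5)

A_2A_3 = (-12, 13, -7), A_2B_2 = (-9, 15, 0); a normal to P_2 is A_2A_3 × A_2B_2 = (105, 63, -63).
Using A_2: P_2 has equation 105x + 63y - 63z = 525.
Solving the 3×3 linear system -5x - 2y - 14z = 65, 105x + 63y - 63z = 525, -4x - y + 4z = -21 (e.g. by elimination or Cramer's rule, determinant = -2667) gives (-1, 5, -5).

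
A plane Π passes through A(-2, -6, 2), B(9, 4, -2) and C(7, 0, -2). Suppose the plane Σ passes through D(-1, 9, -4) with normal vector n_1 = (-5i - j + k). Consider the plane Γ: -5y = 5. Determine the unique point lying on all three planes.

(2, -1, 1)

AB = (11, 10, -4), AC = (9, 6, -4); a normal to Π is AB × AC = (-16, 8, -24).
Using A: Π has equation -16x + 8y - 24z = -64.
Σ: n_1·r = n_1·D gives -5x - y + z = -8.
Solving the 3×3 linear system -16x + 8y - 24z = -64, -5x - y + z = -8, -5y = 5 (e.g. by elimination or Cramer's rule, determinant = -680) gives (2, -1, 1).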